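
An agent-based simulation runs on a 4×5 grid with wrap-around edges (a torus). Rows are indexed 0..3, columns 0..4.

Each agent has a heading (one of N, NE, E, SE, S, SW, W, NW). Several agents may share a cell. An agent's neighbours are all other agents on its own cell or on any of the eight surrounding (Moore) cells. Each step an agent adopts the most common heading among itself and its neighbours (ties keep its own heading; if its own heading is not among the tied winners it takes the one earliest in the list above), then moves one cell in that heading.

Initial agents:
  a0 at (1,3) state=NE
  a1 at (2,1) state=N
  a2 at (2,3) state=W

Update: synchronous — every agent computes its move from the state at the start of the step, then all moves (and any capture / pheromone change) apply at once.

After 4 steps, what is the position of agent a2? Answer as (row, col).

(2, 4)

t=1: a0@(0,4):NE a1@(1,1):N a2@(2,2):W
t=2: a0@(3,0):NE a1@(0,1):N a2@(2,1):W
t=3: a0@(2,1):NE a1@(3,1):N a2@(2,0):W
t=4: a0@(1,2):NE a1@(2,1):N a2@(2,4):W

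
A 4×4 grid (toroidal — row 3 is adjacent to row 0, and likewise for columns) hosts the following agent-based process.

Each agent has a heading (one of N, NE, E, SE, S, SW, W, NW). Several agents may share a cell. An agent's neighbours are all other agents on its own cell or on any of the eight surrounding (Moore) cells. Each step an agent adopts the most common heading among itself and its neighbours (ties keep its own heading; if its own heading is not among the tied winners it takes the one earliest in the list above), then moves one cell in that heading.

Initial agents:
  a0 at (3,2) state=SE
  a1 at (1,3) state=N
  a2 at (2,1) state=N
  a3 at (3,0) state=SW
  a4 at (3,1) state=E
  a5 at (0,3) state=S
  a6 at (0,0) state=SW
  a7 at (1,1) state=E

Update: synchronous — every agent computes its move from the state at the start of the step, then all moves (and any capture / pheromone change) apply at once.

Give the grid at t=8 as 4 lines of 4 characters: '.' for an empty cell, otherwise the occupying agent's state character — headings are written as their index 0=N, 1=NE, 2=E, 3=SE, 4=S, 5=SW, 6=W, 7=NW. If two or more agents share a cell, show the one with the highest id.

55.5
....
....
55..

t=1: a0@(0,3):SE a1@(0,3):N a2@(2,2):E a3@(0,3):SW a4@(0,0):SW a5@(1,2):SW a6@(1,3):SW a7@(1,2):E
t=2: a0@(1,2):SW a1@(1,2):SW a2@(2,3):E a3@(1,2):SW a4@(1,3):SW a5@(2,1):SW a6@(2,2):SW a7@(2,1):SW
t=3: a0@(2,1):SW a1@(2,1):SW a2@(3,2):SW a3@(2,1):SW a4@(2,2):SW a5@(3,0):SW a6@(3,1):SW a7@(3,0):SW
t=4: a0@(3,0):SW a1@(3,0):SW a2@(0,1):SW a3@(3,0):SW a4@(3,1):SW a5@(0,3):SW a6@(0,0):SW a7@(0,3):SW
t=5: a0@(0,3):SW a1@(0,3):SW a2@(1,0):SW a3@(0,3):SW a4@(0,0):SW a5@(1,2):SW a6@(1,3):SW a7@(1,2):SW
t=6: a0@(1,2):SW a1@(1,2):SW a2@(2,3):SW a3@(1,2):SW a4@(1,3):SW a5@(2,1):SW a6@(2,2):SW a7@(2,1):SW
t=7: a0@(2,1):SW a1@(2,1):SW a2@(3,2):SW a3@(2,1):SW a4@(2,2):SW a5@(3,0):SW a6@(3,1):SW a7@(3,0):SW
t=8: a0@(3,0):SW a1@(3,0):SW a2@(0,1):SW a3@(3,0):SW a4@(3,1):SW a5@(0,3):SW a6@(0,0):SW a7@(0,3):SW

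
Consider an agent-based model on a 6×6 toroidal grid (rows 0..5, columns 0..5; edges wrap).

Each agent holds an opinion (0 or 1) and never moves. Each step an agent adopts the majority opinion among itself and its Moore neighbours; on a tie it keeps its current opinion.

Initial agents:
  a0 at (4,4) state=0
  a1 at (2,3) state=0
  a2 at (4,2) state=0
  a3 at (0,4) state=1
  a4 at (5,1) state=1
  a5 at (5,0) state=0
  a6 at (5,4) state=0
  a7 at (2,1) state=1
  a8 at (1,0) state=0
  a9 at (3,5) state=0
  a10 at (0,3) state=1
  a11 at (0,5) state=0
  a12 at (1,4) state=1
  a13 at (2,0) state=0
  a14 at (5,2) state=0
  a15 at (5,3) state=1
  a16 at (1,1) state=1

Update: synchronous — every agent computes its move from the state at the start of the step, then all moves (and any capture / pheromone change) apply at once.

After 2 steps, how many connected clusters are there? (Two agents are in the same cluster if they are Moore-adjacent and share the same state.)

4

t=1: a0@(4,4):0 a1@(2,3):0 a2@(4,2):0 a3@(0,4):1 a4@(5,1):0 a5@(5,0):0 a6@(5,4):0 a7@(2,1):1 a8@(1,0):0 a9@(3,5):0 a10@(0,3):1 a11@(0,5):0 a12@(1,4):1 a13@(2,0):0 a14@(5,2):1 a15@(5,3):0 a16@(1,1):1
t=2: a0@(4,4):0 a1@(2,3):0 a2@(4,2):0 a3@(0,4):1 a4@(5,1):0 a5@(5,0):0 a6@(5,4):0 a7@(2,1):1 a8@(1,0):0 a9@(3,5):0 a10@(0,3):1 a11@(0,5):0 a12@(1,4):1 a13@(2,0):0 a14@(5,2):0 a15@(5,3):0 a16@(1,1):1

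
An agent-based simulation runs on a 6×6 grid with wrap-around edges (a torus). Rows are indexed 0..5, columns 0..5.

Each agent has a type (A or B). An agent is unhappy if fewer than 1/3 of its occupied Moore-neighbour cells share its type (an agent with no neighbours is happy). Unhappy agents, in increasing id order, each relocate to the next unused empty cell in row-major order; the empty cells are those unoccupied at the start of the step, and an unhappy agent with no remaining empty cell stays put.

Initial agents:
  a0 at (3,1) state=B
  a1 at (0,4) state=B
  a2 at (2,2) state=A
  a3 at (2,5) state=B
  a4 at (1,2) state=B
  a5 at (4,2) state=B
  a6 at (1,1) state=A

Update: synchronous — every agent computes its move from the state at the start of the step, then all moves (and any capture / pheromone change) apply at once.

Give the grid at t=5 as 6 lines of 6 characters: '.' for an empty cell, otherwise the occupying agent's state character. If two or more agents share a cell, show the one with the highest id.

t=1: a0@(3,1):B a1@(0,4):B a2@(2,2):A a3@(2,5):B a4@(0,0):B a5@(4,2):B a6@(1,1):A
t=2: a0@(3,1):B a1@(0,4):B a2@(2,2):A a3@(2,5):B a4@(0,1):B a5@(4,2):B a6@(1,1):A
t=3: a0@(3,1):B a1@(0,4):B a2@(2,2):A a3@(2,5):B a4@(0,0):B a5@(4,2):B a6@(1,1):A
t=4: a0@(3,1):B a1@(0,4):B a2@(2,2):A a3@(2,5):B a4@(0,1):B a5@(4,2):B a6@(1,1):A
t=5: a0@(3,1):B a1@(0,4):B a2@(2,2):A a3@(2,5):B a4@(0,0):B a5@(4,2):B a6@(1,1):A

B...B.
.A....
..A..B
.B....
..B...
......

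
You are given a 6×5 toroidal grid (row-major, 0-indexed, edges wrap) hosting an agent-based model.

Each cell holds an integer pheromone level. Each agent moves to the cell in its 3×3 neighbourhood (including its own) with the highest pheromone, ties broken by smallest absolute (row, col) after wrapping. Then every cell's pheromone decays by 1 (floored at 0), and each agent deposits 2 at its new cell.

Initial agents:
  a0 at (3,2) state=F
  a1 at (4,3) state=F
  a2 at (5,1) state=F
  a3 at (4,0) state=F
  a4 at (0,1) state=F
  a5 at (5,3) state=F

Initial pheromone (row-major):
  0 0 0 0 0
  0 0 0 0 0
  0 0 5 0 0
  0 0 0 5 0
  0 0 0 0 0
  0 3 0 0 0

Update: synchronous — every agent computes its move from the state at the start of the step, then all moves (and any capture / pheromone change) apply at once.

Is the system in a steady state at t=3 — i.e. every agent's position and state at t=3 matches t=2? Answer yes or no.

yes

t=1: a0@(2,2) a1@(3,3) a2@(5,1) a3@(5,1) a4@(5,1) a5@(0,2) | pheromone: 0 0 2 0 0 / 0 0 0 0 0 / 0 0 6 0 0 / 0 0 0 6 0 / 0 0 0 0 0 / 0 8 0 0 0
t=2: a0@(2,2) a1@(2,2) a2@(5,1) a3@(5,1) a4@(5,1) a5@(5,1) | pheromone: 0 0 1 0 0 / 0 0 0 0 0 / 0 0 9 0 0 / 0 0 0 5 0 / 0 0 0 0 0 / 0 15 0 0 0
t=3: a0@(2,2) a1@(2,2) a2@(5,1) a3@(5,1) a4@(5,1) a5@(5,1) | pheromone: 0 0 0 0 0 / 0 0 0 0 0 / 0 0 12 0 0 / 0 0 0 4 0 / 0 0 0 0 0 / 0 22 0 0 0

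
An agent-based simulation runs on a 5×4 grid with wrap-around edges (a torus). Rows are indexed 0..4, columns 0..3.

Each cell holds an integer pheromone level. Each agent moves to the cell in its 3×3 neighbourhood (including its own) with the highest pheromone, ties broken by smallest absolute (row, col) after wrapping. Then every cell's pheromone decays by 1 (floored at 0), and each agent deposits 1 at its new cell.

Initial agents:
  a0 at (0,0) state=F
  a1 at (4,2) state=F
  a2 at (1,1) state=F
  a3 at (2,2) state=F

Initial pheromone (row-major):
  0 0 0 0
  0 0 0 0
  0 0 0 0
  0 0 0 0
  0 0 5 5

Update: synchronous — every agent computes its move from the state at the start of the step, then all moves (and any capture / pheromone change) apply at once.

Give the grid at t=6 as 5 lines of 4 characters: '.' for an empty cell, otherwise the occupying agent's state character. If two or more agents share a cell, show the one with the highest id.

t=1: a0@(4,3) a1@(4,2) a2@(0,0) a3@(1,1) | pheromone: 1 0 0 0 / 0 1 0 0 / 0 0 0 0 / 0 0 0 0 / 0 0 5 5
t=2: a0@(4,2) a1@(4,2) a2@(4,3) a3@(0,0) | pheromone: 1 0 0 0 / 0 0 0 0 / 0 0 0 0 / 0 0 0 0 / 0 0 6 5
t=3: a0@(4,2) a1@(4,2) a2@(4,2) a3@(4,3) | pheromone: 0 0 0 0 / 0 0 0 0 / 0 0 0 0 / 0 0 0 0 / 0 0 8 5
t=4: a0@(4,2) a1@(4,2) a2@(4,2) a3@(4,2) | pheromone: 0 0 0 0 / 0 0 0 0 / 0 0 0 0 / 0 0 0 0 / 0 0 11 4
t=5: a0@(4,2) a1@(4,2) a2@(4,2) a3@(4,2) | pheromone: 0 0 0 0 / 0 0 0 0 / 0 0 0 0 / 0 0 0 0 / 0 0 14 3
t=6: a0@(4,2) a1@(4,2) a2@(4,2) a3@(4,2) | pheromone: 0 0 0 0 / 0 0 0 0 / 0 0 0 0 / 0 0 0 0 / 0 0 17 2

....
....
....
....
..F.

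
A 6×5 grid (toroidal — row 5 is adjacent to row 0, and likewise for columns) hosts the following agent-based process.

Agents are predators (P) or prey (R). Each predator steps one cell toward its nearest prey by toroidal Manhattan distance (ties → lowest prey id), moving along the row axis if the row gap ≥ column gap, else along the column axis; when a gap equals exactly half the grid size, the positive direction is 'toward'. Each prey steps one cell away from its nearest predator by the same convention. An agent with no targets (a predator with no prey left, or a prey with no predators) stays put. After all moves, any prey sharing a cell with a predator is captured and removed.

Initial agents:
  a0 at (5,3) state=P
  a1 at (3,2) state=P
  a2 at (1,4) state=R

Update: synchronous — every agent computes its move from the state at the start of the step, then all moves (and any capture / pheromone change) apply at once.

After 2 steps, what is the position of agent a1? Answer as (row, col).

t=1: a0@(0,3):P a1@(2,2):P a2@(2,4):R
t=2: a0@(1,3):P a1@(2,3):P a2@(2,0):R

(2, 3)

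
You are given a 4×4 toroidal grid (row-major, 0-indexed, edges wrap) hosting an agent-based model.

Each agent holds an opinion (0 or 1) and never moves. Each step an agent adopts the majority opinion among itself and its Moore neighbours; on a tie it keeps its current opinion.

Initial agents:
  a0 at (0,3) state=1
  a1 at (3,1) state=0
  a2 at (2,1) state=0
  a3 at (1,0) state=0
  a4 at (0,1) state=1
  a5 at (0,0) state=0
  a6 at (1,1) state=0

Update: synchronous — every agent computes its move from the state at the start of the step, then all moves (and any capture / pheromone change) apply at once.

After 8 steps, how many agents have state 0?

7

t=1: a0@(0,3):0 a1@(3,1):0 a2@(2,1):0 a3@(1,0):0 a4@(0,1):0 a5@(0,0):0 a6@(1,1):0
t=2: (unchanged — steady state)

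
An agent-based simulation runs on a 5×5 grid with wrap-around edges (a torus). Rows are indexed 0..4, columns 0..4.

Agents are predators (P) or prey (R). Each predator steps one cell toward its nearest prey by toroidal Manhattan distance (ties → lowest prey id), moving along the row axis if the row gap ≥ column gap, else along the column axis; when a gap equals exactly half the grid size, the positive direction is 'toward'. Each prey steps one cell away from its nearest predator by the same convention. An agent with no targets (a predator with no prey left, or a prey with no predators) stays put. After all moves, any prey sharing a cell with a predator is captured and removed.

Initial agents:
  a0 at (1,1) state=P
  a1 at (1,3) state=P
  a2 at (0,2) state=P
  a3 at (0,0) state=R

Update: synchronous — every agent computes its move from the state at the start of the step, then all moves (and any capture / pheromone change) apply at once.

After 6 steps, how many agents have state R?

t=1: a0@(0,1):P a1@(1,4):P a2@(0,1):P a3@(4,0):R
t=2: a0@(4,1):P a1@(0,4):P a2@(4,1):P a3@(3,0):R
t=3: a0@(3,1):P a1@(4,4):P a2@(3,1):P a3@(2,0):R
t=4: a0@(2,1):P a1@(3,4):P a2@(2,1):P a3@(1,0):R
t=5: a0@(1,1):P a1@(2,4):P a2@(1,1):P a3@(0,0):R
t=6: a0@(0,1):P a1@(1,4):P a2@(0,1):P a3@(4,0):R

1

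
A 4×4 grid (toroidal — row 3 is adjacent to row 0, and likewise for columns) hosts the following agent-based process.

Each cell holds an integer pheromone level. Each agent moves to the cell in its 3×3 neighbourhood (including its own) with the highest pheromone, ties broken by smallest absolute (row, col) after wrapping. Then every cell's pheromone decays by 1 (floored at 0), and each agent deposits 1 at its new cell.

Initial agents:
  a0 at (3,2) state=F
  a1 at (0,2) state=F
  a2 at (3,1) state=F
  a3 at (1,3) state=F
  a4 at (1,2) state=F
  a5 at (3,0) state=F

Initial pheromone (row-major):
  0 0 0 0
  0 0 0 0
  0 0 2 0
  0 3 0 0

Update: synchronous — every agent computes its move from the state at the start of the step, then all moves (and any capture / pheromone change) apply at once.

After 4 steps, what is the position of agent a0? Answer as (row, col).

(3, 1)

t=1: a0@(3,1) a1@(3,1) a2@(3,1) a3@(2,2) a4@(2,2) a5@(3,1) | pheromone: 0 0 0 0 / 0 0 0 0 / 0 0 3 0 / 0 6 0 0
t=2: a0@(3,1) a1@(3,1) a2@(3,1) a3@(3,1) a4@(3,1) a5@(3,1) | pheromone: 0 0 0 0 / 0 0 0 0 / 0 0 2 0 / 0 11 0 0
t=3: a0@(3,1) a1@(3,1) a2@(3,1) a3@(3,1) a4@(3,1) a5@(3,1) | pheromone: 0 0 0 0 / 0 0 0 0 / 0 0 1 0 / 0 16 0 0
t=4: a0@(3,1) a1@(3,1) a2@(3,1) a3@(3,1) a4@(3,1) a5@(3,1) | pheromone: 0 0 0 0 / 0 0 0 0 / 0 0 0 0 / 0 21 0 0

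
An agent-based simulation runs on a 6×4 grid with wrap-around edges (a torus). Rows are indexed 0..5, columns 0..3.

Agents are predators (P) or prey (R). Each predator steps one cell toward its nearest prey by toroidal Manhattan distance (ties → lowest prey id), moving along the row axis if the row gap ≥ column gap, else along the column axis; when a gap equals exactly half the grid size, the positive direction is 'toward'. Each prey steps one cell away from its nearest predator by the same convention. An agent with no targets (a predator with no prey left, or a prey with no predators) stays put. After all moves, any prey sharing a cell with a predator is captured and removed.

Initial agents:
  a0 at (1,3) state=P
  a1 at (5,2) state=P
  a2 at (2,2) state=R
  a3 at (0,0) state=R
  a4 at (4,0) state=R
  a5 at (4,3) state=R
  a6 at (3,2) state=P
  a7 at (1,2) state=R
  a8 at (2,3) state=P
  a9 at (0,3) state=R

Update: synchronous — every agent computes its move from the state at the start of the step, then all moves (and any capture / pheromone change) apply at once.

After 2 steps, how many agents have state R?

t=1: a0@(1,2):P a1@(4,2):P a3@(5,0):R a4@(4,3):R a5@(3,3):R a6@(2,2):P a7@(1,1):R a8@(2,2):P a9@(5,3):R
t=2: a0@(1,1):P a1@(4,3):P a3@(5,3):R a4@(4,0):R a5@(2,3):R a6@(3,2):P a7@(1,0):R a8@(3,2):P a9@(0,3):R

5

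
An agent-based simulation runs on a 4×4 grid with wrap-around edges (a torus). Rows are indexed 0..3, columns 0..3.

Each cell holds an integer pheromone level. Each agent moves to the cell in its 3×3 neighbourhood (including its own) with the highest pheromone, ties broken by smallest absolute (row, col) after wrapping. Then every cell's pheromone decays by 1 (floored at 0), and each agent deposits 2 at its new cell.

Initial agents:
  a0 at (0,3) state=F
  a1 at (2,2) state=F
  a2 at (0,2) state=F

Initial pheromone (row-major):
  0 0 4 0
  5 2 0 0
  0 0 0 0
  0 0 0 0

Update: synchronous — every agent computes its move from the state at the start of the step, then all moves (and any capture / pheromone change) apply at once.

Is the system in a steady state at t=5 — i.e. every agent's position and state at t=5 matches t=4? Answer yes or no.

t=1: a0@(1,0) a1@(1,1) a2@(0,2) | pheromone: 0 0 5 0 / 6 3 0 0 / 0 0 0 0 / 0 0 0 0
t=2: a0@(1,0) a1@(1,0) a2@(0,2) | pheromone: 0 0 6 0 / 9 2 0 0 / 0 0 0 0 / 0 0 0 0
t=3: a0@(1,0) a1@(1,0) a2@(0,2) | pheromone: 0 0 7 0 / 12 1 0 0 / 0 0 0 0 / 0 0 0 0
t=4: a0@(1,0) a1@(1,0) a2@(0,2) | pheromone: 0 0 8 0 / 15 0 0 0 / 0 0 0 0 / 0 0 0 0
t=5: a0@(1,0) a1@(1,0) a2@(0,2) | pheromone: 0 0 9 0 / 18 0 0 0 / 0 0 0 0 / 0 0 0 0

yes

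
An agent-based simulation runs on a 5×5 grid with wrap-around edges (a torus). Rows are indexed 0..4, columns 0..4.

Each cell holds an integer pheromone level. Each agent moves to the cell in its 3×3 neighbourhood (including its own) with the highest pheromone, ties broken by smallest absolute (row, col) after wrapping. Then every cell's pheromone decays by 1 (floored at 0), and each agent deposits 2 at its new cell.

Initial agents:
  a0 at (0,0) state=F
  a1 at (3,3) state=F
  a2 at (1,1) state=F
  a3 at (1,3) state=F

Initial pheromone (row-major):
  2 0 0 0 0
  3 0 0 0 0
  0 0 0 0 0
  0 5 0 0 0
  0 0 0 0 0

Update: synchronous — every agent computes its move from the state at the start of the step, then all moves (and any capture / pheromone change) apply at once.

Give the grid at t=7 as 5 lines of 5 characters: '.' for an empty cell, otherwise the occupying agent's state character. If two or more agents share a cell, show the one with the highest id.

t=1: a0@(1,0) a1@(2,2) a2@(1,0) a3@(0,2) | pheromone: 1 0 2 0 0 / 6 0 0 0 0 / 0 0 2 0 0 / 0 4 0 0 0 / 0 0 0 0 0
t=2: a0@(1,0) a1@(3,1) a2@(1,0) a3@(0,2) | pheromone: 0 0 3 0 0 / 9 0 0 0 0 / 0 0 1 0 0 / 0 5 0 0 0 / 0 0 0 0 0
t=3: a0@(1,0) a1@(3,1) a2@(1,0) a3@(0,2) | pheromone: 0 0 4 0 0 / 12 0 0 0 0 / 0 0 0 0 0 / 0 6 0 0 0 / 0 0 0 0 0
t=4: a0@(1,0) a1@(3,1) a2@(1,0) a3@(0,2) | pheromone: 0 0 5 0 0 / 15 0 0 0 0 / 0 0 0 0 0 / 0 7 0 0 0 / 0 0 0 0 0
t=5: a0@(1,0) a1@(3,1) a2@(1,0) a3@(0,2) | pheromone: 0 0 6 0 0 / 18 0 0 0 0 / 0 0 0 0 0 / 0 8 0 0 0 / 0 0 0 0 0
t=6: a0@(1,0) a1@(3,1) a2@(1,0) a3@(0,2) | pheromone: 0 0 7 0 0 / 21 0 0 0 0 / 0 0 0 0 0 / 0 9 0 0 0 / 0 0 0 0 0
t=7: a0@(1,0) a1@(3,1) a2@(1,0) a3@(0,2) | pheromone: 0 0 8 0 0 / 24 0 0 0 0 / 0 0 0 0 0 / 0 10 0 0 0 / 0 0 0 0 0

..F..
F....
.....
.F...
.....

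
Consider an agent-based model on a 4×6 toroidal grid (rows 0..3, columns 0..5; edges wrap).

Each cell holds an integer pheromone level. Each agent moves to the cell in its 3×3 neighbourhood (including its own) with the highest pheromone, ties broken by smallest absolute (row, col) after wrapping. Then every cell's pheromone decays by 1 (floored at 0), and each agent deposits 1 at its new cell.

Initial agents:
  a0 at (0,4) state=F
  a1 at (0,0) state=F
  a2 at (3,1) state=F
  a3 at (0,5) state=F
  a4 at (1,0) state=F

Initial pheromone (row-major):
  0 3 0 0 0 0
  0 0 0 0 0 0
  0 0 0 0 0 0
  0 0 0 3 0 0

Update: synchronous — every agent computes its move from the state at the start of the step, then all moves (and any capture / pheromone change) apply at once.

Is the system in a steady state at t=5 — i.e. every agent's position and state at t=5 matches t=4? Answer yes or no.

yes

t=1: a0@(3,3) a1@(0,1) a2@(0,1) a3@(0,0) a4@(0,1) | pheromone: 1 5 0 0 0 0 / 0 0 0 0 0 0 / 0 0 0 0 0 0 / 0 0 0 3 0 0
t=2: a0@(3,3) a1@(0,1) a2@(0,1) a3@(0,1) a4@(0,1) | pheromone: 0 8 0 0 0 0 / 0 0 0 0 0 0 / 0 0 0 0 0 0 / 0 0 0 3 0 0
t=3: a0@(3,3) a1@(0,1) a2@(0,1) a3@(0,1) a4@(0,1) | pheromone: 0 11 0 0 0 0 / 0 0 0 0 0 0 / 0 0 0 0 0 0 / 0 0 0 3 0 0
t=4: a0@(3,3) a1@(0,1) a2@(0,1) a3@(0,1) a4@(0,1) | pheromone: 0 14 0 0 0 0 / 0 0 0 0 0 0 / 0 0 0 0 0 0 / 0 0 0 3 0 0
t=5: a0@(3,3) a1@(0,1) a2@(0,1) a3@(0,1) a4@(0,1) | pheromone: 0 17 0 0 0 0 / 0 0 0 0 0 0 / 0 0 0 0 0 0 / 0 0 0 3 0 0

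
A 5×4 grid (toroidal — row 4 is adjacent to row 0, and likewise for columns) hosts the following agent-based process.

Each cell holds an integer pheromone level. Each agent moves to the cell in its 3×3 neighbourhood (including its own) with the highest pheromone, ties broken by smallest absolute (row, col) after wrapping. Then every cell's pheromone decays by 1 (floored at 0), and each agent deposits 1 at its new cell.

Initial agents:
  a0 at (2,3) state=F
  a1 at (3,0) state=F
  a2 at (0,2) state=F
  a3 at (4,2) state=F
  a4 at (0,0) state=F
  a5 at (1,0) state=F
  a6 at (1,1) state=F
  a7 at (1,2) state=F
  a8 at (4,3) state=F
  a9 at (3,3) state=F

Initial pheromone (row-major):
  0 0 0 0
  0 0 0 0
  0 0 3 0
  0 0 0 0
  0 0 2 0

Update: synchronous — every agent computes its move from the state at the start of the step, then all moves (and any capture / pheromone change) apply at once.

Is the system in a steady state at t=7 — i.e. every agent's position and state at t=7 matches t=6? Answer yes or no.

yes

t=1: a0@(2,2) a1@(2,0) a2@(4,2) a3@(4,2) a4@(0,0) a5@(0,0) a6@(2,2) a7@(2,2) a8@(4,2) a9@(2,2) | pheromone: 2 0 0 0 / 0 0 0 0 / 1 0 6 0 / 0 0 0 0 / 0 0 4 0
t=2: a0@(2,2) a1@(2,0) a2@(4,2) a3@(4,2) a4@(0,0) a5@(0,0) a6@(2,2) a7@(2,2) a8@(4,2) a9@(2,2) | pheromone: 3 0 0 0 / 0 0 0 0 / 1 0 9 0 / 0 0 0 0 / 0 0 6 0
t=3: a0@(2,2) a1@(2,0) a2@(4,2) a3@(4,2) a4@(0,0) a5@(0,0) a6@(2,2) a7@(2,2) a8@(4,2) a9@(2,2) | pheromone: 4 0 0 0 / 0 0 0 0 / 1 0 12 0 / 0 0 0 0 / 0 0 8 0
t=4: a0@(2,2) a1@(2,0) a2@(4,2) a3@(4,2) a4@(0,0) a5@(0,0) a6@(2,2) a7@(2,2) a8@(4,2) a9@(2,2) | pheromone: 5 0 0 0 / 0 0 0 0 / 1 0 15 0 / 0 0 0 0 / 0 0 10 0
t=5: a0@(2,2) a1@(2,0) a2@(4,2) a3@(4,2) a4@(0,0) a5@(0,0) a6@(2,2) a7@(2,2) a8@(4,2) a9@(2,2) | pheromone: 6 0 0 0 / 0 0 0 0 / 1 0 18 0 / 0 0 0 0 / 0 0 12 0
t=6: a0@(2,2) a1@(2,0) a2@(4,2) a3@(4,2) a4@(0,0) a5@(0,0) a6@(2,2) a7@(2,2) a8@(4,2) a9@(2,2) | pheromone: 7 0 0 0 / 0 0 0 0 / 1 0 21 0 / 0 0 0 0 / 0 0 14 0
t=7: a0@(2,2) a1@(2,0) a2@(4,2) a3@(4,2) a4@(0,0) a5@(0,0) a6@(2,2) a7@(2,2) a8@(4,2) a9@(2,2) | pheromone: 8 0 0 0 / 0 0 0 0 / 1 0 24 0 / 0 0 0 0 / 0 0 16 0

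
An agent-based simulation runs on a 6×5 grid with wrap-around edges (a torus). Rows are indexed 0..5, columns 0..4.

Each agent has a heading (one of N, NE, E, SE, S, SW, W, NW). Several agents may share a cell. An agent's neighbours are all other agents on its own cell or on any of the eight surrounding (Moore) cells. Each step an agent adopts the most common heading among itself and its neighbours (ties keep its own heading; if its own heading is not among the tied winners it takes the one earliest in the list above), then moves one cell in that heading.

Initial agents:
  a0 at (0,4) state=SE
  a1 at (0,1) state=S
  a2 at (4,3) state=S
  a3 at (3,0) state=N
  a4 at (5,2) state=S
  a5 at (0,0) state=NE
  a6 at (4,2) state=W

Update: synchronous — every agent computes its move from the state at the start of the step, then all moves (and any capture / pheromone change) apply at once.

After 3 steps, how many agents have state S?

t=1: a0@(1,0):SE a1@(1,1):S a2@(5,3):S a3@(2,0):N a4@(0,2):S a5@(5,1):NE a6@(5,2):S
t=2: a0@(2,1):SE a1@(2,1):S a2@(0,3):S a3@(1,0):N a4@(1,2):S a5@(0,1):S a6@(0,2):S
t=3: a0@(3,1):S a1@(3,1):S a2@(1,3):S a3@(2,0):S a4@(2,2):S a5@(1,1):S a6@(1,2):S

7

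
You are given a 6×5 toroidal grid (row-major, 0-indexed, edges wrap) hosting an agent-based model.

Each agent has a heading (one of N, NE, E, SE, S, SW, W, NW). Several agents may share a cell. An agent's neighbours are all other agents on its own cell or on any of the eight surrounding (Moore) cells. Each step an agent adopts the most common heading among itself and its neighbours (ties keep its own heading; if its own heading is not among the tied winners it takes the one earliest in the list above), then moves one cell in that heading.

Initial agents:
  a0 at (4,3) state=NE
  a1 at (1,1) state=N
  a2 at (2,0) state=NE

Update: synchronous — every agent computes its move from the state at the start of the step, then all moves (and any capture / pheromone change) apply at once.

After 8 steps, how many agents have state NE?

2

t=1: a0@(3,4):NE a1@(0,1):N a2@(1,1):NE
t=2: a0@(2,0):NE a1@(5,1):N a2@(0,2):NE
t=3: a0@(1,1):NE a1@(4,1):N a2@(5,3):NE
t=4: a0@(0,2):NE a1@(3,1):N a2@(4,4):NE
t=5: a0@(5,3):NE a1@(2,1):N a2@(3,0):NE
t=6: a0@(4,4):NE a1@(1,1):N a2@(2,1):NE
t=7: a0@(3,0):NE a1@(0,1):N a2@(1,2):NE
t=8: a0@(2,1):NE a1@(5,1):N a2@(0,3):NE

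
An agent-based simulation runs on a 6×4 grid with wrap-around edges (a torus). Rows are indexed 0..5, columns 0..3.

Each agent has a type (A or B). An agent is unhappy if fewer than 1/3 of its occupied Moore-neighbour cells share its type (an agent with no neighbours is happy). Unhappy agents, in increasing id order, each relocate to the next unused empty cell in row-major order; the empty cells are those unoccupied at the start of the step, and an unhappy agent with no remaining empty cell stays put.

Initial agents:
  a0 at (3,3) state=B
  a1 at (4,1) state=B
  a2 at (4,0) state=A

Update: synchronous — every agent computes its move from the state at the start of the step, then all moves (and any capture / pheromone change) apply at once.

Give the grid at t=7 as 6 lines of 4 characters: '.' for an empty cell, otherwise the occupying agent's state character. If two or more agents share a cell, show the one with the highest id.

t=1: a0@(0,0):B a1@(0,1):B a2@(0,2):A
t=2: a0@(0,0):B a1@(0,1):B a2@(0,3):A
t=3: a0@(0,0):B a1@(0,1):B a2@(0,2):A
t=4: a0@(0,0):B a1@(0,1):B a2@(0,3):A
t=5: a0@(0,0):B a1@(0,1):B a2@(0,2):A
t=6: a0@(0,0):B a1@(0,1):B a2@(0,3):A
t=7: a0@(0,0):B a1@(0,1):B a2@(0,2):A

BBA.
....
....
....
....
....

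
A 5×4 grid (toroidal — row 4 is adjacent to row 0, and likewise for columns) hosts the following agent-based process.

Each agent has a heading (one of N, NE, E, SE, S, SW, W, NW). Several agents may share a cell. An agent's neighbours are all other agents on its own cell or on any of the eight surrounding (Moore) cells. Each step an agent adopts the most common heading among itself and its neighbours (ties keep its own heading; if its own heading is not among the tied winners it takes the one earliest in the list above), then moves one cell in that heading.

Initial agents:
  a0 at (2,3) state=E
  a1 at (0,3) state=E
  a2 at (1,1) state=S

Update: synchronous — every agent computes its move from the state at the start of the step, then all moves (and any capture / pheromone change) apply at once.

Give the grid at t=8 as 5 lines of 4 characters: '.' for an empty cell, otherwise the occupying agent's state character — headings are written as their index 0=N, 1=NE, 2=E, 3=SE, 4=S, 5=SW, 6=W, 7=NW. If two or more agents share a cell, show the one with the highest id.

...2
2...
...2
....
....

t=1: a0@(2,0):E a1@(0,0):E a2@(2,1):S
t=2: a0@(2,1):E a1@(0,1):E a2@(3,1):S
t=3: a0@(2,2):E a1@(0,2):E a2@(4,1):S
t=4: a0@(2,3):E a1@(0,3):E a2@(0,1):S
t=5: a0@(2,0):E a1@(0,0):E a2@(1,1):S
t=6: a0@(2,1):E a1@(0,1):E a2@(1,2):E
t=7: a0@(2,2):E a1@(0,2):E a2@(1,3):E
t=8: a0@(2,3):E a1@(0,3):E a2@(1,0):E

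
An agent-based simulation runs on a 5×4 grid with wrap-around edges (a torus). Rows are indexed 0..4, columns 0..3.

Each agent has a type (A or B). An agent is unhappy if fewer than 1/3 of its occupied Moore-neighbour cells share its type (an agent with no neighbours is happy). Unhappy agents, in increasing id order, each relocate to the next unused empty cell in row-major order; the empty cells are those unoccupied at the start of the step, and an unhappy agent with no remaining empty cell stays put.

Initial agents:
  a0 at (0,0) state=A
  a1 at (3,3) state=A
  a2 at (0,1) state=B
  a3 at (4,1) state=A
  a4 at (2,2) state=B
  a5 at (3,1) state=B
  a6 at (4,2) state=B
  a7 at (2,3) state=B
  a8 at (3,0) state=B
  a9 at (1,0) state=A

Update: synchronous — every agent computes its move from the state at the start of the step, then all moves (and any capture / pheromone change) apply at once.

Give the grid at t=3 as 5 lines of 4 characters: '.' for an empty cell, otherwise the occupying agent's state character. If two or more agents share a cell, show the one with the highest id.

t=1: a0@(0,0):A a1@(0,2):A a2@(0,3):B a3@(1,1):A a4@(2,2):B a5@(3,1):B a6@(4,2):B a7@(2,3):B a8@(3,0):B a9@(1,0):A
t=2: a0@(0,0):A a1@(0,2):A a2@(0,1):B a3@(1,1):A a4@(2,2):B a5@(3,1):B a6@(4,2):B a7@(2,3):B a8@(3,0):B a9@(1,0):A
t=3: a0@(0,0):A a1@(0,2):A a2@(0,3):B a3@(1,1):A a4@(2,2):B a5@(3,1):B a6@(4,2):B a7@(2,3):B a8@(3,0):B a9@(1,0):A

A.AB
AA..
..BB
BB..
..B.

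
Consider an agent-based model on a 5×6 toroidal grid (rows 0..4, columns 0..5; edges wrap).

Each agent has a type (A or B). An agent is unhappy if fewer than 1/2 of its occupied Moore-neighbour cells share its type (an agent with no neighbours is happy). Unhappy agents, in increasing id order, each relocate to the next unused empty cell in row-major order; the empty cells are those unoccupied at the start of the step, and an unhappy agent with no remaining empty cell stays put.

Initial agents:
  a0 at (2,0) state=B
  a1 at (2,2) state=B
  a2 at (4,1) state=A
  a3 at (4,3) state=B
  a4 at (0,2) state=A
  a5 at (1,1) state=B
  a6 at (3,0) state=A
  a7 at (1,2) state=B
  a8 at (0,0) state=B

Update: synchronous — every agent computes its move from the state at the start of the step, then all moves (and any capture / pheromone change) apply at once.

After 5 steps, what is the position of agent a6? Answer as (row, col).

t=1: a0@(2,0):B a1@(2,2):B a2@(4,1):A a3@(0,1):B a4@(0,3):A a5@(1,1):B a6@(3,0):A a7@(1,2):B a8@(0,0):B
t=2: a0@(2,0):B a1@(2,2):B a2@(0,2):A a3@(0,1):B a4@(0,4):A a5@(1,1):B a6@(3,0):A a7@(1,2):B a8@(0,0):B
t=3: a0@(2,0):B a1@(2,2):B a2@(0,3):A a3@(0,1):B a4@(0,4):A a5@(1,1):B a6@(0,5):A a7@(1,2):B a8@(0,0):B
t=4: (unchanged — steady state)

(0, 5)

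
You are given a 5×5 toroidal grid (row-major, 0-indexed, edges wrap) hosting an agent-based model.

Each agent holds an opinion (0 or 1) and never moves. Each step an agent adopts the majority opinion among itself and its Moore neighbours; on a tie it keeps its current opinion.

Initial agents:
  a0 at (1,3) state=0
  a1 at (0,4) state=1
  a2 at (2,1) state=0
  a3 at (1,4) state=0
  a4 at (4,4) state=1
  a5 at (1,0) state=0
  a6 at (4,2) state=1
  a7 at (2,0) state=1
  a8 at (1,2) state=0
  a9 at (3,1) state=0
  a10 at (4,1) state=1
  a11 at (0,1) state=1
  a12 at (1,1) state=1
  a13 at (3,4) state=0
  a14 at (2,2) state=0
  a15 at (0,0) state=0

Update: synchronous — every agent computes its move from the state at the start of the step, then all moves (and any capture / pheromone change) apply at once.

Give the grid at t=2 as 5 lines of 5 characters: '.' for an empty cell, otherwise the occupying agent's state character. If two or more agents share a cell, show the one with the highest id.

t=1: a0@(1,3):0 a1@(0,4):0 a2@(2,1):0 a3@(1,4):0 a4@(4,4):1 a5@(1,0):0 a6@(4,2):1 a7@(2,0):0 a8@(1,2):0 a9@(3,1):0 a10@(4,1):1 a11@(0,1):1 a12@(1,1):0 a13@(3,4):1 a14@(2,2):0 a15@(0,0):1
t=2: (unchanged — steady state)

11..0
00000
000..
.0..1
.11.1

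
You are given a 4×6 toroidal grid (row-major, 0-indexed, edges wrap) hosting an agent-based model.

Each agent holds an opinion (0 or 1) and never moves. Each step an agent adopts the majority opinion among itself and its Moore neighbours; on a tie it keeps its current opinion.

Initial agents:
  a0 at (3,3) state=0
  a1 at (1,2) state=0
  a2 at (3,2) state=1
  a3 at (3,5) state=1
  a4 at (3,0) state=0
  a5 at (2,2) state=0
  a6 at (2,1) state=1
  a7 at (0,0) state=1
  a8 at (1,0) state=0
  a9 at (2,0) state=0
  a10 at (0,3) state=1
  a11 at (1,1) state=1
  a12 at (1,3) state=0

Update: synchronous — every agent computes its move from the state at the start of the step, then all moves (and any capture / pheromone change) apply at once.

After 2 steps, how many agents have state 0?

10

t=1: a0@(3,3):0 a1@(1,2):0 a2@(3,2):1 a3@(3,5):1 a4@(3,0):1 a5@(2,2):0 a6@(2,1):0 a7@(0,0):1 a8@(1,0):1 a9@(2,0):0 a10@(0,3):0 a11@(1,1):0 a12@(1,3):0
t=2: a0@(3,3):0 a1@(1,2):0 a2@(3,2):0 a3@(3,5):1 a4@(3,0):1 a5@(2,2):0 a6@(2,1):0 a7@(0,0):1 a8@(1,0):0 a9@(2,0):0 a10@(0,3):0 a11@(1,1):0 a12@(1,3):0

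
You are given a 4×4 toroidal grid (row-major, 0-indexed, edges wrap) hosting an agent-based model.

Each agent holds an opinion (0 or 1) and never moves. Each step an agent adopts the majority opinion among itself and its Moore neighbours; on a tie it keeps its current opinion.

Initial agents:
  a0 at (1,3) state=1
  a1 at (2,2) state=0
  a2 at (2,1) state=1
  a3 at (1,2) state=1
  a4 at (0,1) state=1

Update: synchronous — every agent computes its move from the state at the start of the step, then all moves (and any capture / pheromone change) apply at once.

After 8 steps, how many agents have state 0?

t=1: a0@(1,3):1 a1@(2,2):1 a2@(2,1):1 a3@(1,2):1 a4@(0,1):1
t=2: (unchanged — steady state)

0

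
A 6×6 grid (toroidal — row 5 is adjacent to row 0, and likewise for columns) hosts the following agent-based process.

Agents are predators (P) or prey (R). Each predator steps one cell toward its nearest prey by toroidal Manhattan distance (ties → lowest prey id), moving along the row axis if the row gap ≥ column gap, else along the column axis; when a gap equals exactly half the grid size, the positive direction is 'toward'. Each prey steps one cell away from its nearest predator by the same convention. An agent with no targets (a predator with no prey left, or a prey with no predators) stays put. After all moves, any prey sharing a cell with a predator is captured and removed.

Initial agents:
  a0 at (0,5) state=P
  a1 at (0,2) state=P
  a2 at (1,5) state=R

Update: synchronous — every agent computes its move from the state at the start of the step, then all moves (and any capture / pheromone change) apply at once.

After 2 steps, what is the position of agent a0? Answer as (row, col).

t=1: a0@(1,5):P a1@(0,3):P a2@(2,5):R
t=2: a0@(2,5):P a1@(1,3):P a2@(3,5):R

(2, 5)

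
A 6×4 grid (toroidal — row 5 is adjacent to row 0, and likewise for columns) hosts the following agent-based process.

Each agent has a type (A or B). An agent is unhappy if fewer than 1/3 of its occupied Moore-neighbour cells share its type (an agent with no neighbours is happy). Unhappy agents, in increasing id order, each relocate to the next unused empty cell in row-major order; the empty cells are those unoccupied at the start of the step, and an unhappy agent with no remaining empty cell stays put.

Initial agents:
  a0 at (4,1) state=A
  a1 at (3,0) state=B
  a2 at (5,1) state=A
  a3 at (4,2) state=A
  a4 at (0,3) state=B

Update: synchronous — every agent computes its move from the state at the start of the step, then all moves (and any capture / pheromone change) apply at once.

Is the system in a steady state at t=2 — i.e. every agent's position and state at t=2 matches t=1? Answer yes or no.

yes

t=1: a0@(4,1):A a1@(0,0):B a2@(5,1):A a3@(4,2):A a4@(0,3):B
t=2: (unchanged — steady state)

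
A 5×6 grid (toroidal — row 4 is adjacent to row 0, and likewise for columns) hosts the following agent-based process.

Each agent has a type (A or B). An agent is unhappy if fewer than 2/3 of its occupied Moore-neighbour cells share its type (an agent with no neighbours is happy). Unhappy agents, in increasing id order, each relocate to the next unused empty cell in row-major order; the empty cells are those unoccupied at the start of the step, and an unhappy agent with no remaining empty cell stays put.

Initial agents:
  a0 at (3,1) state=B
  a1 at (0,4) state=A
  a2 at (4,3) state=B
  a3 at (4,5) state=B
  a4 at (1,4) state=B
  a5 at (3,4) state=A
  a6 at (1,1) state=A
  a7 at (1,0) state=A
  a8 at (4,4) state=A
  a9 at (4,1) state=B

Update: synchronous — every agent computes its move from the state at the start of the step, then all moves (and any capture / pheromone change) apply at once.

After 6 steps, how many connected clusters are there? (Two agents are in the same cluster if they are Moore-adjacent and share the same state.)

2

t=1: a0@(3,1):B a1@(0,0):A a2@(0,1):B a3@(0,2):B a4@(0,3):B a5@(0,5):A a6@(1,1):A a7@(1,0):A a8@(1,2):A a9@(4,1):B
t=2: a0@(3,1):B a1@(0,4):A a2@(1,3):B a3@(1,4):B a4@(1,5):B a5@(0,5):A a6@(2,0):A a7@(1,0):A a8@(2,1):A a9@(4,1):B
t=3: a0@(0,0):B a1@(0,1):A a2@(0,2):B a3@(0,3):B a4@(1,1):B a5@(1,2):A a6@(2,2):A a7@(1,0):A a8@(2,1):A a9@(4,1):B
t=4: a0@(0,4):B a1@(0,5):A a2@(1,3):B a3@(1,4):B a4@(1,5):B a5@(2,0):A a6@(2,2):A a7@(2,3):A a8@(2,1):A a9@(4,1):B
t=5: a0@(0,4):B a1@(0,0):A a2@(0,1):B a3@(0,2):B a4@(0,3):B a5@(1,0):A a6@(2,2):A a7@(1,1):A a8@(2,1):A a9@(4,1):B
t=6: a0@(0,4):B a1@(0,5):A a2@(1,2):B a3@(0,2):B a4@(0,3):B a5@(1,0):A a6@(2,2):A a7@(1,1):A a8@(2,1):A a9@(4,1):B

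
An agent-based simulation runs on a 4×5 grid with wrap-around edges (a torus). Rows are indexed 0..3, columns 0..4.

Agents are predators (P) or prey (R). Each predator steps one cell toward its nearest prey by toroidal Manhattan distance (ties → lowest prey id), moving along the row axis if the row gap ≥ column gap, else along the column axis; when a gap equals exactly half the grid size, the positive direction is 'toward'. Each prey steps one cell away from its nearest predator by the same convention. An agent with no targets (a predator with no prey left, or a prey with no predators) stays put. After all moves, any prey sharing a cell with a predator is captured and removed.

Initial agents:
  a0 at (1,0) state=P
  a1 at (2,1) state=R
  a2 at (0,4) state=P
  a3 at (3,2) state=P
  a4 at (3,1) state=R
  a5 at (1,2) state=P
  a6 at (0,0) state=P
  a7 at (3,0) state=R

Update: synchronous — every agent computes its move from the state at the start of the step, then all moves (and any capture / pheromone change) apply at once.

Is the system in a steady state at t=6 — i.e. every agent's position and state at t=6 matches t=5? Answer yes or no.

yes

t=1: a0@(2,0):P a2@(3,4):P a3@(3,1):P a5@(2,2):P a6@(3,0):P
t=2: (unchanged — steady state)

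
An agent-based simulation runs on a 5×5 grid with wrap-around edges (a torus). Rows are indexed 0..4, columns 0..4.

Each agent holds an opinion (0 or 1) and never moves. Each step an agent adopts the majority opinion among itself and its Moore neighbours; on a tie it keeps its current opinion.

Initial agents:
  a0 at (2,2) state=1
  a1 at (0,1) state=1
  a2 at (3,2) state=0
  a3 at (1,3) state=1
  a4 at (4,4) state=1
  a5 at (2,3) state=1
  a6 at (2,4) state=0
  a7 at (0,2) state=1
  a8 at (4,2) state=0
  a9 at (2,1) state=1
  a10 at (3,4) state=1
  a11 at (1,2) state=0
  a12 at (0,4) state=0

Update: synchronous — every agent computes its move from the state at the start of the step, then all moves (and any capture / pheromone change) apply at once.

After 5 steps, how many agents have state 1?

13

t=1: a0@(2,2):1 a1@(0,1):1 a2@(3,2):1 a3@(1,3):1 a4@(4,4):1 a5@(2,3):1 a6@(2,4):1 a7@(0,2):1 a8@(4,2):0 a9@(2,1):1 a10@(3,4):1 a11@(1,2):1 a12@(0,4):1
t=2: a0@(2,2):1 a1@(0,1):1 a2@(3,2):1 a3@(1,3):1 a4@(4,4):1 a5@(2,3):1 a6@(2,4):1 a7@(0,2):1 a8@(4,2):1 a9@(2,1):1 a10@(3,4):1 a11@(1,2):1 a12@(0,4):1
t=3: (unchanged — steady state)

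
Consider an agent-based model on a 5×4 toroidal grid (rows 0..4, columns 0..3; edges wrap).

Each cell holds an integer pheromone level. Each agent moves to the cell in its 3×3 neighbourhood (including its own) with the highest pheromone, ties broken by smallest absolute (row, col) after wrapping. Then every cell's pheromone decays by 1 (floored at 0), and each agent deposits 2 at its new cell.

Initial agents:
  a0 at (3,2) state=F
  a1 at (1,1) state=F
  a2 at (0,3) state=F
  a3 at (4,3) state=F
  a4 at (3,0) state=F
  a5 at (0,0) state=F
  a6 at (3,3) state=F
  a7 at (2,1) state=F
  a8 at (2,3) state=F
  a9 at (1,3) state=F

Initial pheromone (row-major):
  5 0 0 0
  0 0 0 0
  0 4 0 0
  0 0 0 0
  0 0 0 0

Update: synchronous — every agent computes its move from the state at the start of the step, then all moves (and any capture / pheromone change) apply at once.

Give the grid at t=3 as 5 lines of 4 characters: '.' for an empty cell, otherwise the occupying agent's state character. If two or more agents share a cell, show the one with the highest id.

F...
....
.F..
....
....

t=1: a0@(2,1) a1@(0,0) a2@(0,0) a3@(0,0) a4@(2,1) a5@(0,0) a6@(2,0) a7@(2,1) a8@(1,0) a9@(0,0) | pheromone: 14 0 0 0 / 2 0 0 0 / 2 9 0 0 / 0 0 0 0 / 0 0 0 0
t=2: a0@(2,1) a1@(0,0) a2@(0,0) a3@(0,0) a4@(2,1) a5@(0,0) a6@(2,1) a7@(2,1) a8@(0,0) a9@(0,0) | pheromone: 25 0 0 0 / 1 0 0 0 / 1 16 0 0 / 0 0 0 0 / 0 0 0 0
t=3: a0@(2,1) a1@(0,0) a2@(0,0) a3@(0,0) a4@(2,1) a5@(0,0) a6@(2,1) a7@(2,1) a8@(0,0) a9@(0,0) | pheromone: 36 0 0 0 / 0 0 0 0 / 0 23 0 0 / 0 0 0 0 / 0 0 0 0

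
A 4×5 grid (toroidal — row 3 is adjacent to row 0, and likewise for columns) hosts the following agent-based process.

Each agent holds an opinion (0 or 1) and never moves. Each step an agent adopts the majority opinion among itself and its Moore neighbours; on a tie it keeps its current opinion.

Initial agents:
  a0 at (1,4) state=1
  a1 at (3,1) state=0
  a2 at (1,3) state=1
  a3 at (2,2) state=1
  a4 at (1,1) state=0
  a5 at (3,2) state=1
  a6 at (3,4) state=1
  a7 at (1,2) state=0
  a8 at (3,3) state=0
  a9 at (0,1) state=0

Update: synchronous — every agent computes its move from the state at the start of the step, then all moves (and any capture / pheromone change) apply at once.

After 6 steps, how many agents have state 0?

t=1: a0@(1,4):1 a1@(3,1):0 a2@(1,3):1 a3@(2,2):0 a4@(1,1):0 a5@(3,2):0 a6@(3,4):1 a7@(1,2):0 a8@(3,3):1 a9@(0,1):0
t=2: (unchanged — steady state)

6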